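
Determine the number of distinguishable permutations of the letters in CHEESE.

The 6 letters of CHEESE have repeats: E appearing 3 times.
The number of distinct arrangements is 6!/(3!) = 720/6 = 120.

120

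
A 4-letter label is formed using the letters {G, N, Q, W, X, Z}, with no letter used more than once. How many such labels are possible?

360

With no repetition, fill the 4 letters in order: 6 choices, then 5, down to 3.
That product is 6 × 5 × 4 × 3 = 360.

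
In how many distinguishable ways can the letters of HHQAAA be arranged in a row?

HHQAAA has 6 letters with A appearing 3 times and H appearing twice.
The number of distinct arrangements is 6!/(3!·2!) = 720/12 = 60.

60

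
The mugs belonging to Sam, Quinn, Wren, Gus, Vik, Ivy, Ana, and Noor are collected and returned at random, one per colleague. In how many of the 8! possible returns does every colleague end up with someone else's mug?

14833

This is the derangement count D_8: permutations of 8 items with no fixed point.
By inclusion–exclusion this is Σ_{j=0}^{8} (−1)^j C(8,j)·(8−j)!.
Computing: 40320 − 40320 + 20160 − 6720 + 1680 − 336 + 56 − 8 + 1 = 14833.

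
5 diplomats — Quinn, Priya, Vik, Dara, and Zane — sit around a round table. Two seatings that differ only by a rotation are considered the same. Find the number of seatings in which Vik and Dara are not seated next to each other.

All circular seatings of 5 people number (4)! = 24.
Seatings with Vik beside Dara: treat them as a block with 2 internal orders, giving 2 × (3)! = 12.
Subtracting, 24 − 12 = 12.

12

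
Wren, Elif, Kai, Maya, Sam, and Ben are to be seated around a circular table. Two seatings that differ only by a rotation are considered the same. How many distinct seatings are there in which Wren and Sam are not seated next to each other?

Without the restriction there are (5)! = 120 seatings.
Those with Wren next to Sam: fuse the pair into one unit and seat 5 units around a circle — 2·(4)! = 48.
Subtracting, 120 − 48 = 72.

72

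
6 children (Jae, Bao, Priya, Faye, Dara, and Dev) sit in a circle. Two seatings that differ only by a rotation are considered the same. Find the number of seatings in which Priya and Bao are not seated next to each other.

72

Without the restriction there are (5)! = 120 seatings.
Seatings with Priya beside Bao: treat them as a block with 2 internal orders, giving 2 × (4)! = 48.
Subtracting, 120 − 48 = 72.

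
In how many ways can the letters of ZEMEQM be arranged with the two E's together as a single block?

Treat the 2 copies of E as a single block. The multiset to arrange is then {EE, M, M, Q, Z}, 5 items in all.
That gives (5)!/(2!) = 60 arrangements.

60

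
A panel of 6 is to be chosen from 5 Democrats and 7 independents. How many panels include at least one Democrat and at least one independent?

With no constraint there are C(12,6) = 924 possible selections.
Selections missing a whole group: no Democrats → C(7,6) = 7; no independents → C(5,6) = 0.
Both groups omitted at once is impossible, so 924 − 7 = 917.

917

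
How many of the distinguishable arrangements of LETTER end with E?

Fix E in the last position and arrange the remaining 5 letters.
Those 5 letters have T appearing twice, giving (5)!/(2!) = 60.

60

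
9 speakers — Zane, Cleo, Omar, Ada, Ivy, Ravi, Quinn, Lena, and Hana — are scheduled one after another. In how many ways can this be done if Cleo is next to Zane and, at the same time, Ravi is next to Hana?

20160

Treat {Cleo,Zane} as one block (2 orders) and {Ravi,Hana} as another (2 orders).
That leaves 7 units to arrange: 2 × 2 × 7! = 4 × 5040 = 20160.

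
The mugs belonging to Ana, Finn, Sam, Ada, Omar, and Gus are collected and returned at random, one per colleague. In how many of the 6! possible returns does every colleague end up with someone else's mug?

265

This is the derangement count D_6: permutations of 6 items with no fixed point.
By inclusion–exclusion this is Σ_{j=0}^{6} (−1)^j C(6,j)·(6−j)!.
Computing: 720 − 720 + 360 − 120 + 30 − 6 + 1 = 265.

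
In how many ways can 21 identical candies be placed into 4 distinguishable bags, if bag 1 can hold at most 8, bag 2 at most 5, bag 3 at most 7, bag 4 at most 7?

Without the upper bounds there are C(24,3) = 2024 ways to split 21 among 4 bags.
Subtract solutions that violate a single cap (substitute x_i' = x_i − (cap_i+1)): x_1 ≥ 9 gives C(15,3) = 455; x_2 ≥ 6 gives C(18,3) = 816; x_3 ≥ 8 gives C(16,3) = 560; x_4 ≥ 8 gives C(16,3) = 560. Together 2391.
Add back pairs where two caps are both exceeded: 84 + 35 + 35 + 120 + 120 + 56 = 450.
By inclusion–exclusion the count is 2024 − 2391 + 450 = 83.

83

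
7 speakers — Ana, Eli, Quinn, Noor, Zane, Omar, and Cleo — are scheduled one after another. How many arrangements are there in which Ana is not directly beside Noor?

There are 7! = 5040 arrangements in all. If Ana and Noor are adjacent, merging them into one block gives 2·(6)! = 1440 arrangements.
So 5040 − 1440 = 3600 arrangements keep them apart.

3600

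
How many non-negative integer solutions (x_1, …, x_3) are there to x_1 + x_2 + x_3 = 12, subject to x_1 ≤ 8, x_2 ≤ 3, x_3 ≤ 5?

14

By stars and bars, unrestricted non-negative solutions to x_1+…+x_3 = 12 number C(12+2,2) = 91.
Subtract solutions that violate a single cap (substitute x_i' = x_i − (cap_i+1)): x_1 ≥ 9 gives C(5,2) = 10; x_2 ≥ 4 gives C(10,2) = 45; x_3 ≥ 6 gives C(8,2) = 28. Together 83.
Add back pairs where two caps are both exceeded: 0 + 0 + 6 = 6.
By inclusion–exclusion the count is 91 − 83 + 6 = 14.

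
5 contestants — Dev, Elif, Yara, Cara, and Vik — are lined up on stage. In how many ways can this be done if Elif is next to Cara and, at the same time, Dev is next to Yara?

24

Treat {Elif,Cara} as one block (2 orders) and {Dev,Yara} as another (2 orders).
That leaves 3 units to arrange: 2 × 2 × 3! = 4 × 6 = 24.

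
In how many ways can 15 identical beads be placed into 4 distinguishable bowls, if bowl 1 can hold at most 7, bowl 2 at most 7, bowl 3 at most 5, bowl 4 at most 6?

211

By stars and bars, unrestricted non-negative solutions to x_1+…+x_4 = 15 number C(15+3,3) = 816.
Subtract solutions that violate a single cap (substitute x_i' = x_i − (cap_i+1)): x_1 ≥ 8 gives C(10,3) = 120; x_2 ≥ 8 gives C(10,3) = 120; x_3 ≥ 6 gives C(12,3) = 220; x_4 ≥ 7 gives C(11,3) = 165. Together 625.
Add back pairs where two caps are both exceeded: 0 + 4 + 1 + 4 + 1 + 10 = 20.
By inclusion–exclusion the count is 816 − 625 + 20 = 211.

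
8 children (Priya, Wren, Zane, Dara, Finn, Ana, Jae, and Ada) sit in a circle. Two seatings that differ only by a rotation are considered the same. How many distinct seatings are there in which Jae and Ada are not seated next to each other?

All circular seatings of 8 people number (7)! = 5040.
Seatings with Jae beside Ada: treat them as a block with 2 internal orders, giving 2 × (6)! = 1440.
Subtracting, 5040 − 1440 = 3600.

3600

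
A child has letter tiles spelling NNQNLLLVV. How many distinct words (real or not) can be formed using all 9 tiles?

5040

The 9 letters of NNQNLLLVV have repeats: L appearing 3 times, N appearing 3 times, and V appearing twice.
So there are 9! / (3!·3!·2!) = 5040 distinguishable arrangements.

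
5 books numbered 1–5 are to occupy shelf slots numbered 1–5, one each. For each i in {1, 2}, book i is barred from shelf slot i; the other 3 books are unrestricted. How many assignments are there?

78

Let Aᵢ (for i ∈ {1, 2}) be the placements that put book i in its forbidden shelf slot. Any j of these fix j positions, leaving (5−j)! ways to fill the rest, and there are C(2,j) ways to pick which j.
By inclusion–exclusion, the number of valid placements is Σ_{j=0}^{2} (−1)^j C(2,j)·(5−j)!.
Computing: 120 − 48 + 6 = 78.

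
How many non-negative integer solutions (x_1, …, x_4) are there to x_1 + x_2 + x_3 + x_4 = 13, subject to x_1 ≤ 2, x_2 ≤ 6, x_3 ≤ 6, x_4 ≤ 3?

30

By stars and bars, unrestricted non-negative solutions to x_1+…+x_4 = 13 number C(13+3,3) = 560.
Subtract solutions that violate a single cap (substitute x_i' = x_i − (cap_i+1)): x_1 ≥ 3 gives C(13,3) = 286; x_2 ≥ 7 gives C(9,3) = 84; x_3 ≥ 7 gives C(9,3) = 84; x_4 ≥ 4 gives C(12,3) = 220. Together 674.
Add back pairs where two caps are both exceeded: 20 + 20 + 84 + 0 + 10 + 10 = 144.
By inclusion–exclusion the count is 560 − 674 + 144 = 30.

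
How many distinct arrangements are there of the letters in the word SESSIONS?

Letter multiplicities in SESSIONS: E×1, I×1, N×1, O×1, S×4.
The number of distinct arrangements is 8!/(4!) = 40320/24 = 1680.

1680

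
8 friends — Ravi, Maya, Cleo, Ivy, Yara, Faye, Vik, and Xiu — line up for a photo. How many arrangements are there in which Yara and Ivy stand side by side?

Place the 6 others and the Yara-Ivy pair as 7 objects in a line; the pair has 2 internal arrangements.
That gives 2 × 7! = 2 × 5040 = 10080.

10080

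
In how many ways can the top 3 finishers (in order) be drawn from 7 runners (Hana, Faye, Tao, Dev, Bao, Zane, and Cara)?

210

There are 7 choices for 1st place, 6 for 2nd, and 5 for 3rd.
That gives 7 × 6 × 5 = 210.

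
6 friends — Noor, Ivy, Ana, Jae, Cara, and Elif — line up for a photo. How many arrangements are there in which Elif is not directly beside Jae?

480

There are 6! = 720 arrangements in all. If Elif and Jae are adjacent, merging them into one block gives 2·(5)! = 240 arrangements.
So 720 − 240 = 480 arrangements keep them apart.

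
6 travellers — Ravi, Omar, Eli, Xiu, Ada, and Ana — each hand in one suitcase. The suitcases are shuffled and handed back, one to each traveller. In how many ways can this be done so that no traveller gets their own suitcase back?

265

Let Aᵢ be the assignments in which traveller i gets their own suitcase. We want the size of the complement of A₁∪…∪A_6.
By inclusion–exclusion this is Σ_{j=0}^{6} (−1)^j C(6,j)·(6−j)!.
Computing: 720 − 720 + 360 − 120 + 30 − 6 + 1 = 265.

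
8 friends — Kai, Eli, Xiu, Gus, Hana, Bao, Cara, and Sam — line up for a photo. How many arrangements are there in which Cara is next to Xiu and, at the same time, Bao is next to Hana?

2880

Treat {Cara,Xiu} as one block (2 orders) and {Bao,Hana} as another (2 orders).
That leaves 6 units to arrange: 2 × 2 × 6! = 4 × 720 = 2880.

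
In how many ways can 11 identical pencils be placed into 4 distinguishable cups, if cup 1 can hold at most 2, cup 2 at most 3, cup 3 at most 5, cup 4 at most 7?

Without the upper bounds there are C(14,3) = 364 ways to split 11 among 4 cups.
Subtract solutions that violate a single cap (substitute x_i' = x_i − (cap_i+1)): x_1 ≥ 3 gives C(11,3) = 165; x_2 ≥ 4 gives C(10,3) = 120; x_3 ≥ 6 gives C(8,3) = 56; x_4 ≥ 8 gives C(6,3) = 20. Together 361.
Add back pairs where two caps are both exceeded: 35 + 10 + 1 + 4 + 0 + 0 = 50.
By inclusion–exclusion the count is 364 − 361 + 50 = 53.

53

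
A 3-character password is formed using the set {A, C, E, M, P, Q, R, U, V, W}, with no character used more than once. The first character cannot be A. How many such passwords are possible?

648

The first character has 10−1 = 9 choices (anything except A).
The remaining 2 characters are filled from the other 9 symbols without repetition: 9 × 8 = 72.
Total: 9 × 72 = 648.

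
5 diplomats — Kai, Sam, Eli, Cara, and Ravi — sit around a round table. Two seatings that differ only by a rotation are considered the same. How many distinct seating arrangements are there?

24

Around a circle, 5 distinct people have 5!/5 = (4)! = 24 rotationally distinct seatings.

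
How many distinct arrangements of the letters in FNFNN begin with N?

With the first slot taken by N, it remains to arrange the other 4 letters (FFNN).
Those 4 letters have F appearing twice and N appearing twice, giving (4)!/(2!·2!) = 6.

6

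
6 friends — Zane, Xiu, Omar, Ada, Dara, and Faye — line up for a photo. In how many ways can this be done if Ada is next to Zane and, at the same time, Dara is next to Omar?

Treat {Ada,Zane} as one block (2 orders) and {Dara,Omar} as another (2 orders).
That leaves 4 units to arrange: 2 × 2 × 4! = 4 × 24 = 96.

96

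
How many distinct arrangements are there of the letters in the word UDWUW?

30

Letter multiplicities in UDWUW: D×1, U×2, W×2.
So there are 5! / (2!·2!) = 30 distinguishable arrangements.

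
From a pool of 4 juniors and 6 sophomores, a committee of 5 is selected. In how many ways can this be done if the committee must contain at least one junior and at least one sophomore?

246

Total 5-person selections from all 10: C(10,5) = 252.
Selections missing a whole group: no juniors → C(6,5) = 6; no sophomores → C(4,5) = 0.
Both groups omitted at once is impossible, so 252 − 6 = 246.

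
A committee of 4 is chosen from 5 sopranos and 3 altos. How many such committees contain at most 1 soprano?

Split by how many sopranos are chosen (0 through 1).
Sum: C(5,0)·C(3,4) + C(5,1)·C(3,3) = 0 + 5 = 5.

5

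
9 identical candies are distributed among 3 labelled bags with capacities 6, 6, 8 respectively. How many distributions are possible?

42

Without the upper bounds there are C(11,2) = 55 ways to split 9 among 3 bags.
Subtract solutions that violate a single cap (substitute x_i' = x_i − (cap_i+1)): x_1 ≥ 7 gives C(4,2) = 6; x_2 ≥ 7 gives C(4,2) = 6; x_3 ≥ 9 gives C(2,2) = 1. Together 13.
No two caps can be exceeded simultaneously, so the pair terms are all 0.
By inclusion–exclusion the count is 55 − 13 + 0 = 42.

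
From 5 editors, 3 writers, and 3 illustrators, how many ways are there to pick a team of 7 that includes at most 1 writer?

92

Split by how many writers are chosen (0 through 1).
Sum: C(3,0)·C(8,7) + C(3,1)·C(8,6) = 8 + 84 = 92.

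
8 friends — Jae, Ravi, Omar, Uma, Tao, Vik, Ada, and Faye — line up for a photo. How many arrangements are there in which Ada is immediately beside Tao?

Treat {Ada, Tao} as a single unit. There are 7 units to order, and the pair itself can be ordered 2 ways.
So the count is 2·(7)! = 10080.

10080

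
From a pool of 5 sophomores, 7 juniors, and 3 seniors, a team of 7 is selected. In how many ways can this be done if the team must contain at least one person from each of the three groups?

Unrestricted: C(15,7) = 6435 ways to pick any 7 of the 15.
Subtract selections that omit an entire group: no sophomores → C(10,7) = 120; no juniors → C(8,7) = 8; no seniors → C(12,7) = 792.
Add back selections omitting two groups (i.e. drawn from a single group): C(5,7) + C(7,7) + C(3,7) = 1.
By inclusion–exclusion: 6435 − 920 + 1 = 5516.

5516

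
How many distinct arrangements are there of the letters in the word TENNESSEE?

Letter multiplicities in TENNESSEE: E×4, N×2, S×2, T×1.
Dividing 9! = 362880 by 4!·2!·2! = 96 for the repeated letters gives 3780.

3780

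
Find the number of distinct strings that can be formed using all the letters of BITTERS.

The 7 letters of BITTERS have repeats: T appearing twice.
The number of distinct arrangements is 7!/(2!) = 5040/2 = 2520.

2520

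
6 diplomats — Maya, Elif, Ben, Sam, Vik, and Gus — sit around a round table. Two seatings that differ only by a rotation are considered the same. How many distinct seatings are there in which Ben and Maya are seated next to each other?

Treat {Ben, Maya} as one unit (2 internal orders) and seat the resulting 5 units around the table: (4)! circular arrangements.
So 2 × (4)! = 2 × 24 = 48.

48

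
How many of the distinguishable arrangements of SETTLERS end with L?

630

With the last slot taken by L, it remains to arrange the other 7 letters (SETTERS).
Those 7 letters have E appearing twice, S appearing twice, and T appearing twice, giving (7)!/(2!·2!·2!) = 630.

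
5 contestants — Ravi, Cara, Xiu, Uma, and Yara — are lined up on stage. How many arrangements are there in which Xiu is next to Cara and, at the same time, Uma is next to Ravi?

24

Treat {Xiu,Cara} as one block (2 orders) and {Uma,Ravi} as another (2 orders).
That leaves 3 units to arrange: 2 × 2 × 3! = 4 × 6 = 24.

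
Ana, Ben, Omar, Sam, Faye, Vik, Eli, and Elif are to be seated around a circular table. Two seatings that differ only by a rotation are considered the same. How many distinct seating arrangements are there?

5040

Fix one person's seat to break rotational symmetry; the remaining 7 people can be arranged in (7)! = 5040 ways.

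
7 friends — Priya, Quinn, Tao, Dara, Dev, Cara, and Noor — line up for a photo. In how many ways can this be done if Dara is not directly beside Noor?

There are 7! = 5040 arrangements in all. If Dara and Noor are adjacent, merging them into one block gives 2·(6)! = 1440 arrangements.
Complementary counting: 5040 − 1440 = 3600.

3600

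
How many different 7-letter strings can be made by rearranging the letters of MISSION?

1260

Letter multiplicities in MISSION: I×2, M×1, N×1, O×1, S×2.
The number of distinct arrangements is 7!/(2!·2!) = 5040/4 = 1260.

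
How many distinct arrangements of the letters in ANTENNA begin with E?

60

With the first slot taken by E, it remains to arrange the other 6 letters (ANTNNA).
Those 6 letters have A appearing twice and N appearing 3 times, giving (6)!/(3!·2!) = 60.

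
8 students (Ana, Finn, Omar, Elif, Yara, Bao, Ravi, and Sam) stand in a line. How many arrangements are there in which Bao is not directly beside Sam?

30240

There are 8! = 40320 arrangements in all. If Bao and Sam are adjacent, merging them into one block gives 2·(7)! = 10080 arrangements.
So 40320 − 10080 = 30240 arrangements keep them apart.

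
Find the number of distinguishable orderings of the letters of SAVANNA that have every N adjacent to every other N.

Treat the 2 copies of N as a single block. The multiset to arrange is then {NN, A, A, A, S, V}, 6 items in all.
That gives (6)!/(3!) = 120 arrangements.

120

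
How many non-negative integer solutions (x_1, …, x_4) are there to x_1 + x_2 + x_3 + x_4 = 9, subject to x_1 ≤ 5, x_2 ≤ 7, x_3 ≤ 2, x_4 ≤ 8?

112

Without the upper bounds there are C(12,3) = 220 ways to split 9 among 4 variables.
Subtract solutions that violate a single cap (substitute x_i' = x_i − (cap_i+1)): x_1 ≥ 6 gives C(6,3) = 20; x_2 ≥ 8 gives C(4,3) = 4; x_3 ≥ 3 gives C(9,3) = 84; x_4 ≥ 9 gives C(3,3) = 1. Together 109.
Add back pairs where two caps are both exceeded: 0 + 1 + 0 + 0 + 0 + 0 = 1.
By inclusion–exclusion the count is 220 − 109 + 1 = 112.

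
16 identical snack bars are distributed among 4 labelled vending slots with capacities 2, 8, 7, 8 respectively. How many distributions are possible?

Ignoring the caps, the number of non-negative solutions to x_1+…+x_4 = 16 is C(19,3) = 969.
Subtract solutions that violate a single cap (substitute x_i' = x_i − (cap_i+1)): x_1 ≥ 3 gives C(16,3) = 560; x_2 ≥ 9 gives C(10,3) = 120; x_3 ≥ 8 gives C(11,3) = 165; x_4 ≥ 9 gives C(10,3) = 120. Together 965.
Add back pairs where two caps are both exceeded: 35 + 56 + 35 + 0 + 0 + 0 = 126.
By inclusion–exclusion the count is 969 − 965 + 126 = 130.

130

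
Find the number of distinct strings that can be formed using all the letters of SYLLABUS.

SYLLABUS has 8 letters with L appearing twice and S appearing twice.
Dividing 8! = 40320 by 2!·2! = 4 for the repeated letters gives 10080.

10080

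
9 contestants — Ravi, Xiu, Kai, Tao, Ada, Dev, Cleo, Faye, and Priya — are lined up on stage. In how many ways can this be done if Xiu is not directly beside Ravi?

There are 9! = 362880 arrangements in all. If Xiu and Ravi are adjacent, merging them into one block gives 2·(8)! = 80640 arrangements.
So 362880 − 80640 = 282240 arrangements keep them apart.

282240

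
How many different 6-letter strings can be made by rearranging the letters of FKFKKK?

FKFKKK has 6 letters with F appearing twice and K appearing 4 times.
Dividing 6! = 720 by 4!·2! = 48 for the repeated letters gives 15.

15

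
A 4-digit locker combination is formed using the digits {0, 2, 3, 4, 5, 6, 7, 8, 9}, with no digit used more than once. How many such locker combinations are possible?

3024

With no repetition, fill the 4 digits in order: 9 choices, then 8, down to 6.
That product is 9 × 8 × 7 × 6 = 3024.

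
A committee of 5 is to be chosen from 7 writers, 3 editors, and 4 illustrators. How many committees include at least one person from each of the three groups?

Total 5-person selections from all 14: C(14,5) = 2002.
Selections missing a whole group: no writers → C(7,5) = 21; no editors → C(11,5) = 462; no illustrators → C(10,5) = 252.
Add back selections omitting two groups (i.e. drawn from a single group): C(7,5) + C(3,5) + C(4,5) = 21.
By inclusion–exclusion: 2002 − 735 + 21 = 1288.

1288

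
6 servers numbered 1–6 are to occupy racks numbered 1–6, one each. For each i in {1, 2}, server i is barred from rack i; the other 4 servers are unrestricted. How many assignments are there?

Let Aᵢ (for i ∈ {1, 2}) be the placements that put server i in its forbidden rack. Any j of these fix j positions, leaving (6−j)! ways to fill the rest, and there are C(2,j) ways to pick which j.
By inclusion–exclusion, the number of valid placements is Σ_{j=0}^{2} (−1)^j C(2,j)·(6−j)!.
Computing: 720 − 240 + 24 = 504.

504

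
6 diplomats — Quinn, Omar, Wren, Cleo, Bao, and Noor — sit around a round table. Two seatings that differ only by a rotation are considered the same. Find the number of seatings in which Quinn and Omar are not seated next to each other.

72

Without the restriction there are (5)! = 120 seatings.
Those with Quinn next to Omar: fuse the pair into one unit and seat 5 units around a circle — 2·(4)! = 48.
Subtracting, 120 − 48 = 72.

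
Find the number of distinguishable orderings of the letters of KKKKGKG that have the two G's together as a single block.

6

Treat the 2 copies of G as a single block. The multiset to arrange is then {GG, K, K, K, K, K}, 6 items in all.
That gives (6)!/(5!) = 6 arrangements.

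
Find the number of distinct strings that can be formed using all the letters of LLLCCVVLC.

1260

Letter multiplicities in LLLCCVVLC: C×3, L×4, V×2.
So there are 9! / (4!·3!·2!) = 1260 distinguishable arrangements.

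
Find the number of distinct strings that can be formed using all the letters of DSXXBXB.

DSXXBXB has 7 letters with B appearing twice and X appearing 3 times.
Dividing 7! = 5040 by 3!·2! = 12 for the repeated letters gives 420.

420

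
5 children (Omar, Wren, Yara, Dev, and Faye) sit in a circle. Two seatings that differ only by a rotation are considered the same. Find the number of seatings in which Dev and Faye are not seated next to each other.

12

Without the restriction there are (4)! = 24 seatings.
Those with Dev next to Faye: fuse the pair into one unit and seat 4 units around a circle — 2·(3)! = 12.
Subtracting, 24 − 12 = 12.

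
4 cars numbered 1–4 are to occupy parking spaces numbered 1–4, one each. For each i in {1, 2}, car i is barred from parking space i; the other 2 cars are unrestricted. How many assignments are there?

Let Aᵢ (for i ∈ {1, 2}) be the placements that put car i in its forbidden parking space. Any j of these fix j positions, leaving (4−j)! ways to fill the rest, and there are C(2,j) ways to pick which j.
By inclusion–exclusion, the number of valid placements is Σ_{j=0}^{2} (−1)^j C(2,j)·(4−j)!.
Computing: 24 − 12 + 2 = 14.

14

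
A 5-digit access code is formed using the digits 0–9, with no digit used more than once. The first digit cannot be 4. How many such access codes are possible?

27216

The first digit has 10−1 = 9 choices (anything except 4).
The remaining 4 digits are filled from the other 9 symbols without repetition: 9 × 8 × 7 × 6 = 3024.
Total: 9 × 3024 = 27216.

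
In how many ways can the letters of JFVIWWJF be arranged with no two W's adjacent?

3780

Total arrangements of JFVIWWJF: 8!/(2!·2!·2!) = 5040.
If the two W's are adjacent, glue them into one block, leaving 7 items to arrange: (7)!/(2!·2!) = 1260 ways.
Hence 5040 − 1260 = 3780.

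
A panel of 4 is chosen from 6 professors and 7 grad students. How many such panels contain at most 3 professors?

Split by how many professors are chosen (0 through 3).
Sum: C(6,0)·C(7,4) + C(6,1)·C(7,3) + C(6,2)·C(7,2) + C(6,3)·C(7,1) = 35 + 210 + 315 + 140 = 700.

700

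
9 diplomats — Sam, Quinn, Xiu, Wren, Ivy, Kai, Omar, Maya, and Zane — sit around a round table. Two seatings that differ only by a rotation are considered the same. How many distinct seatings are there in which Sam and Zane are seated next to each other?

Treat {Sam, Zane} as one unit (2 internal orders) and seat the resulting 8 units around the table: (7)! circular arrangements.
So 2 × (7)! = 2 × 5040 = 10080.

10080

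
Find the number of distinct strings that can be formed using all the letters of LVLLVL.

Letter multiplicities in LVLLVL: L×4, V×2.
The number of distinct arrangements is 6!/(4!·2!) = 720/48 = 15.

15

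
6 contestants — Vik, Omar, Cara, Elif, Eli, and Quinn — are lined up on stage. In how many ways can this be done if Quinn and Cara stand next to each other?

Treat {Quinn, Cara} as a single unit. There are 5 units to order, and the pair itself can be ordered 2 ways.
So the count is 2·(5)! = 240.

240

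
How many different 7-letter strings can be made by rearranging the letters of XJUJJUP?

420

The 7 letters of XJUJJUP have repeats: J appearing 3 times and U appearing twice.
So there are 7! / (3!·2!) = 420 distinguishable arrangements.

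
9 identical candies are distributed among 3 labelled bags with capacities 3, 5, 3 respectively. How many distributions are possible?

By stars and bars, unrestricted non-negative solutions to x_1+…+x_3 = 9 number C(9+2,2) = 55.
Subtract solutions that violate a single cap (substitute x_i' = x_i − (cap_i+1)): x_1 ≥ 4 gives C(7,2) = 21; x_2 ≥ 6 gives C(5,2) = 10; x_3 ≥ 4 gives C(7,2) = 21. Together 52.
Add back pairs where two caps are both exceeded: 0 + 3 + 0 = 3.
By inclusion–exclusion the count is 55 − 52 + 3 = 6.

6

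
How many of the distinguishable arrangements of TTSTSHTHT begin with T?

420

Fix T in the first position and arrange the remaining 8 letters.
Those 8 letters have H appearing twice, S appearing twice, and T appearing 4 times, giving (8)!/(4!·2!·2!) = 420.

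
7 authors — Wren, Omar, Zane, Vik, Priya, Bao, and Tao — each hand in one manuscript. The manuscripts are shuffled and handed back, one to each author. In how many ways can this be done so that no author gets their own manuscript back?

1854

Count assignments avoiding every fixed point. For any j of the 7 authors fixed to their own manuscript, the other 7−j can be arranged in (7−j)! ways.
By inclusion–exclusion this is Σ_{j=0}^{7} (−1)^j C(7,j)·(7−j)!.
Computing: 5040 − 5040 + 2520 − 840 + 210 − 42 + 7 − 1 = 1854.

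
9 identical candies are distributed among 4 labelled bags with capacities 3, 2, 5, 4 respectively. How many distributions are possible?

By stars and bars, unrestricted non-negative solutions to x_1+…+x_4 = 9 number C(9+3,3) = 220.
Subtract solutions that violate a single cap (substitute x_i' = x_i − (cap_i+1)): x_1 ≥ 4 gives C(8,3) = 56; x_2 ≥ 3 gives C(9,3) = 84; x_3 ≥ 6 gives C(6,3) = 20; x_4 ≥ 5 gives C(7,3) = 35. Together 195.
Add back pairs where two caps are both exceeded: 10 + 0 + 1 + 1 + 4 + 0 = 16.
By inclusion–exclusion the count is 220 − 195 + 16 = 41.

41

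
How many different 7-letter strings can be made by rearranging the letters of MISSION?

1260

The 7 letters of MISSION have repeats: I appearing twice and S appearing twice.
The number of distinct arrangements is 7!/(2!·2!) = 5040/4 = 1260.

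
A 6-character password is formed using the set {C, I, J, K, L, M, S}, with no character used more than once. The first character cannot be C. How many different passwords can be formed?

4320

The first character has 7−1 = 6 choices (anything except C).
The remaining 5 characters are filled from the other 6 symbols without repetition: 6 × 5 × 4 × 3 × 2 = 720.
Total: 6 × 720 = 4320.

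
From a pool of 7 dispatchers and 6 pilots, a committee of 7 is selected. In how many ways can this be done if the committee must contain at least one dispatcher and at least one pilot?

1715

With no constraint there are C(13,7) = 1716 possible selections.
Subtract selections that omit an entire group: no dispatchers → C(6,7) = 0; no pilots → C(7,7) = 1.
Both groups omitted at once is impossible, so 1716 − 1 = 1715.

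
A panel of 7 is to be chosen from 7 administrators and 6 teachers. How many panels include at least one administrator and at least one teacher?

Unrestricted: C(13,7) = 1716 ways to pick any 7 of the 13.
Subtract selections that omit an entire group: no administrators → C(6,7) = 0; no teachers → C(7,7) = 1.
Both groups omitted at once is impossible, so 1716 − 1 = 1715.

1715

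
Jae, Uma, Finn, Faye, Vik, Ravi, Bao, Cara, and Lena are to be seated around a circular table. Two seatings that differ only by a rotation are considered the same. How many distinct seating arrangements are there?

Fix one person's seat to break rotational symmetry; the remaining 8 people can be arranged in (8)! = 40320 ways.

40320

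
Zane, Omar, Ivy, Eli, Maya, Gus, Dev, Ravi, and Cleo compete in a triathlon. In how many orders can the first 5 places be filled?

15120

This is an ordered selection of 5 from 9: P(9,5).
That gives 9 × 8 × 7 × 6 × 5 = 15120.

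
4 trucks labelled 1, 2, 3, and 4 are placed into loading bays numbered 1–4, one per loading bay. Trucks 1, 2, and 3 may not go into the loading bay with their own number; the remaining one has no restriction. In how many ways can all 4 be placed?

Let Aᵢ (for i ∈ {1, 2, 3}) be the placements that put truck i in its forbidden loading bay. Any j of these fix j positions, leaving (4−j)! ways to fill the rest, and there are C(3,j) ways to pick which j.
By inclusion–exclusion, the number of valid placements is Σ_{j=0}^{3} (−1)^j C(3,j)·(4−j)!.
Computing: 24 − 18 + 6 − 1 = 11.

11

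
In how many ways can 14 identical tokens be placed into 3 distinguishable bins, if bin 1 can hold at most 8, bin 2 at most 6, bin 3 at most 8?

42

By stars and bars, unrestricted non-negative solutions to x_1+…+x_3 = 14 number C(14+2,2) = 120.
Subtract solutions that violate a single cap (substitute x_i' = x_i − (cap_i+1)): x_1 ≥ 9 gives C(7,2) = 21; x_2 ≥ 7 gives C(9,2) = 36; x_3 ≥ 9 gives C(7,2) = 21. Together 78.
No two caps can be exceeded simultaneously, so the pair terms are all 0.
By inclusion–exclusion the count is 120 − 78 + 0 = 42.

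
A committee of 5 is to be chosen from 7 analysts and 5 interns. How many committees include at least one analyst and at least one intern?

Unrestricted: C(12,5) = 792 ways to pick any 5 of the 12.
Subtract selections that omit an entire group: no analysts → C(5,5) = 1; no interns → C(7,5) = 21.
Both groups omitted at once is impossible, so 792 − 22 = 770.

770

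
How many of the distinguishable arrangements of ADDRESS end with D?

360

With the last slot taken by D, it remains to arrange the other 6 letters (ADRESS).
Those 6 letters have S appearing twice, giving (6)!/(2!) = 360.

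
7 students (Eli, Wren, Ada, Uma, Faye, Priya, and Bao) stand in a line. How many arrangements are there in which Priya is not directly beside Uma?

There are 7! = 5040 arrangements in all. If Priya and Uma are adjacent, merging them into one block gives 2·(6)! = 1440 arrangements.
Complementary counting: 5040 − 1440 = 3600.

3600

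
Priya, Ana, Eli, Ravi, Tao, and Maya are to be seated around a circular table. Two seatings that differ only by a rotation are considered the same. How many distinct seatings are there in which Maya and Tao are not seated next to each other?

All circular seatings of 6 people number (5)! = 120.
Those with Maya next to Tao: fuse the pair into one unit and seat 5 units around a circle — 2·(4)! = 48.
Subtracting, 120 − 48 = 72.

72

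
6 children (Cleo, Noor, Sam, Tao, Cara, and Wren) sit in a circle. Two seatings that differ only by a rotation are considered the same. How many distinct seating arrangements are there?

Fix one person's seat to break rotational symmetry; the remaining 5 people can be arranged in (5)! = 120 ways.

120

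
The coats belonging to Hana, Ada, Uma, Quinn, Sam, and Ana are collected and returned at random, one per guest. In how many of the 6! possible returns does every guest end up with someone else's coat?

265

This is the derangement count D_6: permutations of 6 items with no fixed point.
By inclusion–exclusion this is Σ_{j=0}^{6} (−1)^j C(6,j)·(6−j)!.
Computing: 720 − 720 + 360 − 120 + 30 − 6 + 1 = 265.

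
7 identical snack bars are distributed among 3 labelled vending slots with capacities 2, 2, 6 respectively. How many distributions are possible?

8

Ignoring the caps, the number of non-negative solutions to x_1+…+x_3 = 7 is C(9,2) = 36.
Subtract solutions that violate a single cap (substitute x_i' = x_i − (cap_i+1)): x_1 ≥ 3 gives C(6,2) = 15; x_2 ≥ 3 gives C(6,2) = 15; x_3 ≥ 7 gives C(2,2) = 1. Together 31.
Add back pairs where two caps are both exceeded: 3 + 0 + 0 = 3.
By inclusion–exclusion the count is 36 − 31 + 3 = 8.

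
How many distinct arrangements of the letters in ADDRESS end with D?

360

Fix D in the last position and arrange the remaining 6 letters.
Those 6 letters have S appearing twice, giving (6)!/(2!) = 360.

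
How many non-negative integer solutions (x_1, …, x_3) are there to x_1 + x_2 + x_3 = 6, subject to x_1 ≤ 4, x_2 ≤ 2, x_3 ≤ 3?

9

Ignoring the caps, the number of non-negative solutions to x_1+…+x_3 = 6 is C(8,2) = 28.
Subtract solutions that violate a single cap (substitute x_i' = x_i − (cap_i+1)): x_1 ≥ 5 gives C(3,2) = 3; x_2 ≥ 3 gives C(5,2) = 10; x_3 ≥ 4 gives C(4,2) = 6. Together 19.
No two caps can be exceeded simultaneously, so the pair terms are all 0.
By inclusion–exclusion the count is 28 − 19 + 0 = 9.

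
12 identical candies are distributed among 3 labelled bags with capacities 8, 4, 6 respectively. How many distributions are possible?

25

Ignoring the caps, the number of non-negative solutions to x_1+…+x_3 = 12 is C(14,2) = 91.
Subtract solutions that violate a single cap (substitute x_i' = x_i − (cap_i+1)): x_1 ≥ 9 gives C(5,2) = 10; x_2 ≥ 5 gives C(9,2) = 36; x_3 ≥ 7 gives C(7,2) = 21. Together 67.
Add back pairs where two caps are both exceeded: 0 + 0 + 1 = 1.
By inclusion–exclusion the count is 91 − 67 + 1 = 25.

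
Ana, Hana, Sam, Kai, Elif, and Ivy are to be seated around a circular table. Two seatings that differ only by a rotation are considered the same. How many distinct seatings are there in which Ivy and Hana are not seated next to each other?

All circular seatings of 6 people number (5)! = 120.
Those with Ivy next to Hana: fuse the pair into one unit and seat 5 units around a circle — 2·(4)! = 48.
Subtracting, 120 − 48 = 72.

72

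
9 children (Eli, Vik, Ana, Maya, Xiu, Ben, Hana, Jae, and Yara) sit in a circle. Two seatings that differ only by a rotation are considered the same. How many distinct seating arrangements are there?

Fix one person's seat to break rotational symmetry; the remaining 8 people can be arranged in (8)! = 40320 ways.

40320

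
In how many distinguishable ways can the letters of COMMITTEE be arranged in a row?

45360

Letter multiplicities in COMMITTEE: C×1, E×2, I×1, M×2, O×1, T×2.
The number of distinct arrangements is 9!/(2!·2!·2!) = 362880/8 = 45360.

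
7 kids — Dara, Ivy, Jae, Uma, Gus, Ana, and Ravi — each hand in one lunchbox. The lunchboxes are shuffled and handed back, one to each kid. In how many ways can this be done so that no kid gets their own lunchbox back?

1854

Let Aᵢ be the assignments in which kid i gets their own lunchbox. We want the size of the complement of A₁∪…∪A_7.
By inclusion–exclusion this is Σ_{j=0}^{7} (−1)^j C(7,j)·(7−j)!.
Computing: 5040 − 5040 + 2520 − 840 + 210 − 42 + 7 − 1 = 1854.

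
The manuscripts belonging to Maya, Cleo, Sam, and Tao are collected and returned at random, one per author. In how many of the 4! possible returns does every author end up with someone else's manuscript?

Count assignments avoiding every fixed point. For any j of the 4 authors fixed to their own manuscript, the other 4−j can be arranged in (4−j)! ways.
By inclusion–exclusion this is Σ_{j=0}^{4} (−1)^j C(4,j)·(4−j)!.
Computing: 24 − 24 + 12 − 4 + 1 = 9.

9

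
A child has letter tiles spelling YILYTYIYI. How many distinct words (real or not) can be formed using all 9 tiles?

2520

Letter multiplicities in YILYTYIYI: I×3, L×1, T×1, Y×4.
Dividing 9! = 362880 by 4!·3! = 144 for the repeated letters gives 2520.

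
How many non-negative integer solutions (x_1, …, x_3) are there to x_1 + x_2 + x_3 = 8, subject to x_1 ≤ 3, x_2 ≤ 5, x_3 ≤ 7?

23

Without the upper bounds there are C(10,2) = 45 ways to split 8 among 3 variables.
Subtract solutions that violate a single cap (substitute x_i' = x_i − (cap_i+1)): x_1 ≥ 4 gives C(6,2) = 15; x_2 ≥ 6 gives C(4,2) = 6; x_3 ≥ 8 gives C(2,2) = 1. Together 22.
No two caps can be exceeded simultaneously, so the pair terms are all 0.
By inclusion–exclusion the count is 45 − 22 + 0 = 23.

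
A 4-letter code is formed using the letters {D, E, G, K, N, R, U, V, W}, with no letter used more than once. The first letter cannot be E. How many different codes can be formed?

The first letter has 9−1 = 8 choices (anything except E).
The remaining 3 letters are filled from the other 8 symbols without repetition: 8 × 7 × 6 = 336.
Total: 8 × 336 = 2688.

2688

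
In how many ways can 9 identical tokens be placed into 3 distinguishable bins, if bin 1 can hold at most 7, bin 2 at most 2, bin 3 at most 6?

By stars and bars, unrestricted non-negative solutions to x_1+…+x_3 = 9 number C(9+2,2) = 55.
Subtract solutions that violate a single cap (substitute x_i' = x_i − (cap_i+1)): x_1 ≥ 8 gives C(3,2) = 3; x_2 ≥ 3 gives C(8,2) = 28; x_3 ≥ 7 gives C(4,2) = 6. Together 37.
No two caps can be exceeded simultaneously, so the pair terms are all 0.
By inclusion–exclusion the count is 55 − 37 + 0 = 18.

18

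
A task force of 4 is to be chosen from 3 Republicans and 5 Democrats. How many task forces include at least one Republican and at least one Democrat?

Unrestricted: C(8,4) = 70 ways to pick any 4 of the 8.
Selections missing a whole group: no Republicans → C(5,4) = 5; no Democrats → C(3,4) = 0.
Both groups omitted at once is impossible, so 70 − 5 = 65.

65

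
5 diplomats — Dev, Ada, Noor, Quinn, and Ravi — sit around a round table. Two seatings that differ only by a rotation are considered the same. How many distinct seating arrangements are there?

24

Around a circle, 5 distinct people have 5!/5 = (4)! = 24 rotationally distinct seatings.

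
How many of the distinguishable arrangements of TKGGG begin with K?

Fix K in the first position and arrange the remaining 4 letters.
Those 4 letters have G appearing 3 times, giving (4)!/(3!) = 4.

4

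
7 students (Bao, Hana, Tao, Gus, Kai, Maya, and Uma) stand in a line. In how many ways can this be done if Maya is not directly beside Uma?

3600

There are 7! = 5040 arrangements in all. If Maya and Uma are adjacent, merging them into one block gives 2·(6)! = 1440 arrangements.
Complementary counting: 5040 − 1440 = 3600.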